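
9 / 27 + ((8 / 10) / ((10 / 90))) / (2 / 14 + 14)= 139 / 165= 0.84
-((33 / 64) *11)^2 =-131769 / 4096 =-32.17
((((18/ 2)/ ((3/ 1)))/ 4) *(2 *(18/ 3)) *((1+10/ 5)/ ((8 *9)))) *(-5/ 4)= -15/ 32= -0.47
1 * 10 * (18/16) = 45/4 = 11.25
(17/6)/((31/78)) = 221/31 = 7.13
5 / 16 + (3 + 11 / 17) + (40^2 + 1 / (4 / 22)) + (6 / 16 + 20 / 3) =1616.50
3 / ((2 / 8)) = 12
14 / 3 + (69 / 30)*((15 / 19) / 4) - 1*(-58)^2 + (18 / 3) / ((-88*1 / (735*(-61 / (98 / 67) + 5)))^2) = 4089586891 / 7296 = 560524.52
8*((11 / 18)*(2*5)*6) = 880 / 3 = 293.33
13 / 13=1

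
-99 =-99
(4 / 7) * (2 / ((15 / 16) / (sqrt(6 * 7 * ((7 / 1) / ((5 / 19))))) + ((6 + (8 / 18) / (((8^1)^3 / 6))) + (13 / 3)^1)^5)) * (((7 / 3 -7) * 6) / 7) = -273779108699145981367261593600 / 7073669733974063652409864678981919 + 68078861925529707085824 * sqrt(570) / 176841743349351591310246616974547975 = -0.00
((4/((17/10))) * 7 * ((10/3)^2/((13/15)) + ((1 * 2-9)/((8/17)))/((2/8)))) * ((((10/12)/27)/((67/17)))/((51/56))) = -71363600/10794303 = -6.61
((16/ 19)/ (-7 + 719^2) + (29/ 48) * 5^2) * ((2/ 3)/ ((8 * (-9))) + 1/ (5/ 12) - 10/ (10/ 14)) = -2480100724319/ 14143861440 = -175.35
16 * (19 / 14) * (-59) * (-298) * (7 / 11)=2672464 / 11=242951.27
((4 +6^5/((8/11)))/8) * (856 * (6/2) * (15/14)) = 3678660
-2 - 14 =-16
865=865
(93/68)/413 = 93/28084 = 0.00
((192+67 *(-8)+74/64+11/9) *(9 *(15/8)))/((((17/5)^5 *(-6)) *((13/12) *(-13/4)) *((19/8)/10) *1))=-23059453125/9118321654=-2.53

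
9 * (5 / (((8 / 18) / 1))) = 405 / 4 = 101.25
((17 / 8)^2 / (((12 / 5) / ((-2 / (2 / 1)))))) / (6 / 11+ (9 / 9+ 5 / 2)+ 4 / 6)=-15895 / 39808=-0.40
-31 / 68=-0.46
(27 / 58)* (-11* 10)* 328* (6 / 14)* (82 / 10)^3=-20142024408 / 5075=-3968871.80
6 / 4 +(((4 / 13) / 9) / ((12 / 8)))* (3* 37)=943 / 234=4.03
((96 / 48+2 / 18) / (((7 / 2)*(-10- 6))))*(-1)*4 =19 / 126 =0.15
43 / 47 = 0.91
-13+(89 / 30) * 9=137 / 10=13.70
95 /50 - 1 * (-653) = 6549 /10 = 654.90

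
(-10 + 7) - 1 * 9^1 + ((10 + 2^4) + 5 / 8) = 117 / 8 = 14.62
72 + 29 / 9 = 677 / 9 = 75.22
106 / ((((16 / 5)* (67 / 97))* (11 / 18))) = 231345 / 2948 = 78.48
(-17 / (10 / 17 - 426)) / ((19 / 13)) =3757 / 137408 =0.03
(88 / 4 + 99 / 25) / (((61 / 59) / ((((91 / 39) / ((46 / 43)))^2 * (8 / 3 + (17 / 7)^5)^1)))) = 311097370847593 / 29884320900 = 10410.05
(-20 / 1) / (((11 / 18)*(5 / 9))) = -648 / 11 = -58.91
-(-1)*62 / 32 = 1.94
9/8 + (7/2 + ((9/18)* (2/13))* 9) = 553/104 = 5.32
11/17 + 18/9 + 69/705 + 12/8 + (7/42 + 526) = 6356983/11985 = 530.41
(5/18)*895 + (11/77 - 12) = 29831/126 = 236.75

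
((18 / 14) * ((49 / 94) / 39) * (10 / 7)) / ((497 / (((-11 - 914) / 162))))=-0.00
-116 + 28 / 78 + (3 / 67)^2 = -20245039 / 175071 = -115.64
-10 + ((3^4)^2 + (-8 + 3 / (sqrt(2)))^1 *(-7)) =6607 - 21 *sqrt(2) / 2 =6592.15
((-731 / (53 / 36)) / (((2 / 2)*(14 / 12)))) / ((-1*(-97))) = -157896 / 35987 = -4.39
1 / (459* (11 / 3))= 1 / 1683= 0.00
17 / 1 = 17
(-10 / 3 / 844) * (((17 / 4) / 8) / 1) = -85 / 40512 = -0.00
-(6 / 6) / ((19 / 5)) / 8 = -5 / 152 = -0.03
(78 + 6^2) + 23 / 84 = 9599 / 84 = 114.27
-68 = -68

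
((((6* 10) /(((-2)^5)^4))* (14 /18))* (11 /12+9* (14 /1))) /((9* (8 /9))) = 53305 /75497472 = 0.00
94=94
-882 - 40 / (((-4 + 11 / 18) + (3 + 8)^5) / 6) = -2556796194 / 2898857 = -882.00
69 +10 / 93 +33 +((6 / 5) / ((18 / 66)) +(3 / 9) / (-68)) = 3367613 / 31620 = 106.50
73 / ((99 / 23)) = 1679 / 99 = 16.96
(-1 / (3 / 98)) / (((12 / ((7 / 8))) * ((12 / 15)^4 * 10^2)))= -8575 / 147456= -0.06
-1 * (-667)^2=-444889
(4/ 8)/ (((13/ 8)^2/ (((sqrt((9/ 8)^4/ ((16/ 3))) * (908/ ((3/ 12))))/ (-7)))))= -36774 * sqrt(3)/ 1183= -53.84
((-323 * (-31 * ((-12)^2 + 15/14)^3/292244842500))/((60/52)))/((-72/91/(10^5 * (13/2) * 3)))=-27635245427179/123681488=-223438.82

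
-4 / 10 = -2 / 5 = -0.40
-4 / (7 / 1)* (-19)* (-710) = -53960 / 7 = -7708.57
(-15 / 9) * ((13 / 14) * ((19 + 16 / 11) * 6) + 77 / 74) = -3276395 / 17094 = -191.67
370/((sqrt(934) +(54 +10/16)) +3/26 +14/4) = 46614672/5317021 -800384* sqrt(934)/5317021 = 4.17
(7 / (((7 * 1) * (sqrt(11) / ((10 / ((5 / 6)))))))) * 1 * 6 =72 * sqrt(11) / 11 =21.71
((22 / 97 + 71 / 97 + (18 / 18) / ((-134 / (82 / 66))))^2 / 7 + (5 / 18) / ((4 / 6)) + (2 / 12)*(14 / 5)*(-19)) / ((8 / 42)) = -43.69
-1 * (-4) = 4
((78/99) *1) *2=52/33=1.58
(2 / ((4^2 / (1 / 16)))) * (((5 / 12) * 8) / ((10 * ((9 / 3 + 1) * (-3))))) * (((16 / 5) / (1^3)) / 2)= -1 / 2880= -0.00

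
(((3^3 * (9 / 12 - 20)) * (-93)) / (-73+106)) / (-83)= -17.65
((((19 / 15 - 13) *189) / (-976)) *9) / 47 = 6237 / 14335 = 0.44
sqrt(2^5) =4*sqrt(2) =5.66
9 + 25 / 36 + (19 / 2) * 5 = 2059 / 36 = 57.19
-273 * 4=-1092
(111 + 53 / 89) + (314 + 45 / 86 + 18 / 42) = 22853553 / 53578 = 426.55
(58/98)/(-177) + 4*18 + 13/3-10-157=-262127/2891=-90.67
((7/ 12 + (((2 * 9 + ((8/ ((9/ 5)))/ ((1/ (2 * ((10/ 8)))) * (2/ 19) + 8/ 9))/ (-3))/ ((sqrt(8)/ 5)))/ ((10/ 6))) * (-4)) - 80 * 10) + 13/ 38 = -182189/ 228 - 9796 * sqrt(2)/ 199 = -868.69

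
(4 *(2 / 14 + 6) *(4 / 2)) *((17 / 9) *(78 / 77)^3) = 308353344 / 3195731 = 96.49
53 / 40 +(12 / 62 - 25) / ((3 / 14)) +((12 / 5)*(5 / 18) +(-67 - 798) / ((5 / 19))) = -4216957 / 1240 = -3400.77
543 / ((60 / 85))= 3077 / 4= 769.25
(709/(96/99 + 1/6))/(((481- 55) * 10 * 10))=7799/532500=0.01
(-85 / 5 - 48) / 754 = -5 / 58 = -0.09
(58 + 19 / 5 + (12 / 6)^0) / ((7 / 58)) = 18212 / 35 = 520.34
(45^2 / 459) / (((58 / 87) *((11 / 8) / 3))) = 2700 / 187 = 14.44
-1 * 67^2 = -4489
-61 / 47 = -1.30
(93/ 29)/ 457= 93/ 13253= 0.01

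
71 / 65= 1.09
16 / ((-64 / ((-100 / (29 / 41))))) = 35.34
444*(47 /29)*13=271284 /29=9354.62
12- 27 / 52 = 597 / 52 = 11.48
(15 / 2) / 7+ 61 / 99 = 2339 / 1386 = 1.69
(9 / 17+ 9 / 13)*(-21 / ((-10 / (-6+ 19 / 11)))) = -26649 / 2431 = -10.96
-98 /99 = -0.99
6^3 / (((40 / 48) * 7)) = 37.03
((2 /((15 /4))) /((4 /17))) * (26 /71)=884 /1065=0.83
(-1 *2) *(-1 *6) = 12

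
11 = 11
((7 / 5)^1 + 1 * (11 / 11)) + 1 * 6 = 42 / 5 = 8.40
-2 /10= -1 /5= -0.20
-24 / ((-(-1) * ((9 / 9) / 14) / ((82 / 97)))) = -284.04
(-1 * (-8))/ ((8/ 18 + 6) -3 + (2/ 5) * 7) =360/ 281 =1.28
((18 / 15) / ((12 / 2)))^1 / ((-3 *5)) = -0.01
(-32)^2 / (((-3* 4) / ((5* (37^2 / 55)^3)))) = -656825960704 / 99825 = -6579774.21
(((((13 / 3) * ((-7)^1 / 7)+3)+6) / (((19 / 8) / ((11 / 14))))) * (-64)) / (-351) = 5632 / 20007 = 0.28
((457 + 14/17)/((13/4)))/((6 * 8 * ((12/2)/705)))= 1829005/5304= 344.84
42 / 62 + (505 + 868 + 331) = 52845 / 31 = 1704.68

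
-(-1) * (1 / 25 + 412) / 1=10301 / 25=412.04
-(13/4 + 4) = -7.25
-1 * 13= -13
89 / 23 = 3.87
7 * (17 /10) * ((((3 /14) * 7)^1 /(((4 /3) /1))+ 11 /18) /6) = 2975 /864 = 3.44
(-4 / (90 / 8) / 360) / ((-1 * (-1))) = -2 / 2025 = -0.00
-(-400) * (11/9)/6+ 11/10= 22297/270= 82.58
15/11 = 1.36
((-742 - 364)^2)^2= 1496306311696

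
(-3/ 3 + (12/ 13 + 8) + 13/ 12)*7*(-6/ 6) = -9835/ 156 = -63.04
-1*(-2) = 2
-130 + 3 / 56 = -7277 / 56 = -129.95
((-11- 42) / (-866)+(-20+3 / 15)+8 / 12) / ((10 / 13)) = -3220711 / 129900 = -24.79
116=116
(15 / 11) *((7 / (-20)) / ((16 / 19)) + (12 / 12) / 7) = -1833 / 4928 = -0.37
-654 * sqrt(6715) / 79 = -678.38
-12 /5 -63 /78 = -417 /130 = -3.21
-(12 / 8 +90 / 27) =-29 / 6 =-4.83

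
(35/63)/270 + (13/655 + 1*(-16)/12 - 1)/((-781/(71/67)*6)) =605477/234609210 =0.00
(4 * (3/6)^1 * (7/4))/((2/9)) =63/4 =15.75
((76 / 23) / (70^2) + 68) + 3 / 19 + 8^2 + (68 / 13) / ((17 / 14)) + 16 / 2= 1005373218 / 6959225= 144.47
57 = 57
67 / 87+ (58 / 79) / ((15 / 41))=31809 / 11455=2.78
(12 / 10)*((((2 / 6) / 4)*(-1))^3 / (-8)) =1 / 11520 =0.00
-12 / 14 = -0.86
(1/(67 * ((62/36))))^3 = 5832/8960030533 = 0.00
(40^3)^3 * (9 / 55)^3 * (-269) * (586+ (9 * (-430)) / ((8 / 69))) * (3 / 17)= 40458409902342144000000 / 22627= 1788058951798388827.51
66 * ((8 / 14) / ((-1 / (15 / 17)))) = -3960 / 119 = -33.28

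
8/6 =4/3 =1.33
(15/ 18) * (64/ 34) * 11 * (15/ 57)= 4400/ 969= 4.54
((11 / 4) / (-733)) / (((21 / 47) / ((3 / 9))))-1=-185233 / 184716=-1.00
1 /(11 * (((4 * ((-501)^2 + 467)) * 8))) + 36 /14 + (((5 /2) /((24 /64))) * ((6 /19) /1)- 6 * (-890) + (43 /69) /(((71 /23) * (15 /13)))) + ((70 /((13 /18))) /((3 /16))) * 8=662235362810590253 /69854309965440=9480.24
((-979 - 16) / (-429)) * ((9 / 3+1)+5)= 20.87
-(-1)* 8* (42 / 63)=16 / 3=5.33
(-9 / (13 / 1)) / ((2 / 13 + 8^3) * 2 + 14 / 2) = -3 / 4469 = -0.00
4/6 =2/3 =0.67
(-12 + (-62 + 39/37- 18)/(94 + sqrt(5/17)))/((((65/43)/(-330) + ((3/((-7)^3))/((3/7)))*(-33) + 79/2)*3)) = -1653902978882/15522447106797 + 67700017*sqrt(85)/15522447106797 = -0.11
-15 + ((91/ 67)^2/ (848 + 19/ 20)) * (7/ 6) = -3429263225/ 228656193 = -15.00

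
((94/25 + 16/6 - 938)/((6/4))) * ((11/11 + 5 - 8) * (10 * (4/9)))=2235776/405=5520.43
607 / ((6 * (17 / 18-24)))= -1821 / 415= -4.39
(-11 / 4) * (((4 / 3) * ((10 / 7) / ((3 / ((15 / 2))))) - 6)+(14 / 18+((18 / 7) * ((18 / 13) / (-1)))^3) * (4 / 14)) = 1816233584 / 47474973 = 38.26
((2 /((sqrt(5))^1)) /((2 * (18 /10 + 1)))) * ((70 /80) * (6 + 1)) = 7 * sqrt(5) /16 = 0.98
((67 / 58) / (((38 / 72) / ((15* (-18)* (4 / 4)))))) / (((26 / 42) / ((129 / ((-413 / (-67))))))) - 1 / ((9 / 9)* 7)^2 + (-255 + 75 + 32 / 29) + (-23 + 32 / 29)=-20178.72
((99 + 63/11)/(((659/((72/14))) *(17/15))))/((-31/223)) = -138723840/26741561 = -5.19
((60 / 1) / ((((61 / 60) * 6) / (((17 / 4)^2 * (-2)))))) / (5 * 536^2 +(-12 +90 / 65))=-281775 / 1139120222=-0.00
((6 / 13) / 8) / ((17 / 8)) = 6 / 221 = 0.03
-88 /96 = -11 /12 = -0.92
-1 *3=-3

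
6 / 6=1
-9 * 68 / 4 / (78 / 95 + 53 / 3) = -43605 / 5269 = -8.28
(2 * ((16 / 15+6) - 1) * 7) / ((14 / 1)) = 91 / 15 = 6.07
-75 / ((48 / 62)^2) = -24025 / 192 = -125.13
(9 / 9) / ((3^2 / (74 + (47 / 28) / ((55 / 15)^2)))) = 251135 / 30492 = 8.24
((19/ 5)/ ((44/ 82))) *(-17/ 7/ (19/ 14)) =-697/ 55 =-12.67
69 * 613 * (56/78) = 394772/13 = 30367.08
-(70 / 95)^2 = -196 / 361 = -0.54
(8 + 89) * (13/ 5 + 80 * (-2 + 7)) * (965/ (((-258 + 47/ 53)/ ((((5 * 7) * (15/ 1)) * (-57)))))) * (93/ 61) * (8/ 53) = 13754666910600/ 13627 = 1009368673.27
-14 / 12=-7 / 6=-1.17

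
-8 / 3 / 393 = -8 / 1179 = -0.01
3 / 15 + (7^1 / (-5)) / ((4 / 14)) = -4.70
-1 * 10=-10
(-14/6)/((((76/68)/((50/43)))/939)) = -1862350/817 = -2279.50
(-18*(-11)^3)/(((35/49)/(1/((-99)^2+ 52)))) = 167706/49265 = 3.40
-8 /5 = -1.60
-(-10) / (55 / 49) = 98 / 11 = 8.91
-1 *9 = -9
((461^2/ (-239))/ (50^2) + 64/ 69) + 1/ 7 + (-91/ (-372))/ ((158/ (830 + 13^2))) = 3196565411461/ 1413526065000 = 2.26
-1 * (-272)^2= -73984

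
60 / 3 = 20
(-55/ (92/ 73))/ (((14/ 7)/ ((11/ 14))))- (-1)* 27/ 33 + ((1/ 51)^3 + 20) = 13807538275/ 3758798736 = 3.67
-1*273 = -273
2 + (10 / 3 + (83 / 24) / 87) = 11219 / 2088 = 5.37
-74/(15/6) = -148/5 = -29.60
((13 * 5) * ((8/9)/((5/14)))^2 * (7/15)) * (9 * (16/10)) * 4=36528128/3375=10823.15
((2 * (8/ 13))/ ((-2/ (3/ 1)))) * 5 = -120/ 13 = -9.23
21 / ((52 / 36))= 189 / 13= 14.54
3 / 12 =1 / 4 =0.25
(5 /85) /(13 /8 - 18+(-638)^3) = -8 /35318396019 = -0.00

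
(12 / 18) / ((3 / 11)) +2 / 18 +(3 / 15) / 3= 118 / 45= 2.62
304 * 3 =912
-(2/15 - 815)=814.87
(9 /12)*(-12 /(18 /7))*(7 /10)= -49 /20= -2.45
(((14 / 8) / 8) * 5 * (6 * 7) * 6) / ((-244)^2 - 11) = 441 / 95240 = 0.00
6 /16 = 3 /8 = 0.38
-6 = -6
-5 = -5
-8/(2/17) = -68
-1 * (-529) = 529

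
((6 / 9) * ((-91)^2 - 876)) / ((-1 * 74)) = -7405 / 111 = -66.71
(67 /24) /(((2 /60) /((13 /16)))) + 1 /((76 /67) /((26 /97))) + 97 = 19495481 /117952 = 165.28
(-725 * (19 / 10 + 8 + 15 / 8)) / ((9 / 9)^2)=-68295 / 8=-8536.88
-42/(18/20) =-140/3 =-46.67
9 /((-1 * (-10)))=9 /10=0.90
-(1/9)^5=-1/59049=-0.00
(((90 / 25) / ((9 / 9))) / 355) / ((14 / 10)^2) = 18 / 3479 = 0.01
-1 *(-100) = 100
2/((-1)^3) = -2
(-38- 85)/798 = -41/266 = -0.15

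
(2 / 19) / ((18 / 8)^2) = 32 / 1539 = 0.02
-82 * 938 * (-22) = 1692152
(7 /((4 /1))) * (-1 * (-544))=952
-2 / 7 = -0.29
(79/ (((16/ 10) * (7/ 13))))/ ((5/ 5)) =5135/ 56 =91.70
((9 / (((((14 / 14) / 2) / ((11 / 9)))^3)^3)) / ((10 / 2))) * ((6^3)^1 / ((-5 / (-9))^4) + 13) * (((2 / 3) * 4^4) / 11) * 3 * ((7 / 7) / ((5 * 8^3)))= 232572.27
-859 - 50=-909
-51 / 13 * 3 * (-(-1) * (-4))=612 / 13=47.08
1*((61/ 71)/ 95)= 61/ 6745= 0.01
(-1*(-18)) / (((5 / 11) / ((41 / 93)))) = 2706 / 155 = 17.46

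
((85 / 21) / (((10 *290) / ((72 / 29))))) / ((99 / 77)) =34 / 12615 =0.00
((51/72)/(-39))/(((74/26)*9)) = -17/23976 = -0.00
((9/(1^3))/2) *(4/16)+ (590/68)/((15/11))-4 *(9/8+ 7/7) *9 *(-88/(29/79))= 217074419/11832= 18346.38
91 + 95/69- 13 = 5477/69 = 79.38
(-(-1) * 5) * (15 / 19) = 3.95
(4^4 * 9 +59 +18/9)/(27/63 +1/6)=19866/5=3973.20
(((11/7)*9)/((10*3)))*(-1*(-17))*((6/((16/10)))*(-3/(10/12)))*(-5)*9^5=894415203/28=31943400.11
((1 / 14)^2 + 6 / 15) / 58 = 397 / 56840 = 0.01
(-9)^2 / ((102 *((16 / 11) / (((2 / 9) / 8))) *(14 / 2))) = 33 / 15232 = 0.00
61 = 61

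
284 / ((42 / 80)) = 11360 / 21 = 540.95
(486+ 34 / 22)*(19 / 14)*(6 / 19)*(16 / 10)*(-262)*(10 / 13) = -67445088 / 1001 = -67377.71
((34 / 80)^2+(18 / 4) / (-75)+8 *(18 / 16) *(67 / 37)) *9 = 8747469 / 59200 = 147.76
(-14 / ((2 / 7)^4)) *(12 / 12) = -2100.88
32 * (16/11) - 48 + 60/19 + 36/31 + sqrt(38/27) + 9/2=sqrt(114)/9 + 95431/12958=8.55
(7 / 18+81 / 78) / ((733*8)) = 167 / 686088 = 0.00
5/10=1/2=0.50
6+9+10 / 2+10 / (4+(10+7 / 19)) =5650 / 273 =20.70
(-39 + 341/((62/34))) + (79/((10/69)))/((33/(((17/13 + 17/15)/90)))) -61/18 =140018321/965250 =145.06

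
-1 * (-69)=69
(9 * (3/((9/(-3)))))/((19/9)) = -81/19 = -4.26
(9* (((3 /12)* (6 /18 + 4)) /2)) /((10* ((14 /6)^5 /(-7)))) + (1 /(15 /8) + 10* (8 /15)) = 3352177 /576240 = 5.82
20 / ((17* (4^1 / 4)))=20 / 17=1.18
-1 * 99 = -99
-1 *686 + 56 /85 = -58254 /85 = -685.34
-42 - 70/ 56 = -173/ 4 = -43.25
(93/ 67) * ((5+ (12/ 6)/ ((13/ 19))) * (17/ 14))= 162843/ 12194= 13.35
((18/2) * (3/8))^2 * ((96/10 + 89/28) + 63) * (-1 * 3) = -23201883/8960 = -2589.50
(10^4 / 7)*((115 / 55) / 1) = 230000 / 77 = 2987.01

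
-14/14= -1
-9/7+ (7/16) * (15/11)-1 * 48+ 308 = 259.31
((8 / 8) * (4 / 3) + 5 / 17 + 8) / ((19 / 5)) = 2455 / 969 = 2.53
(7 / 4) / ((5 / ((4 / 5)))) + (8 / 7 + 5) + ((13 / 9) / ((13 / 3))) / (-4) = 13313 / 2100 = 6.34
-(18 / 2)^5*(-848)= 50073552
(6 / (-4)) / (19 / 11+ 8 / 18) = -297 / 430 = -0.69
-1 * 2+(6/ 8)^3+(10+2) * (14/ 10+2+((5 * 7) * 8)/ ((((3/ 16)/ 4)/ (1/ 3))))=22975253/ 960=23932.56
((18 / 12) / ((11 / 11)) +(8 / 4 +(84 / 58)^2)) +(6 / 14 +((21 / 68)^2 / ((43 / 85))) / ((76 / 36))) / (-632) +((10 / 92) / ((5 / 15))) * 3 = 125032235682979 / 19016470352768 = 6.57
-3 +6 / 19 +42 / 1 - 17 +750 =14674 / 19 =772.32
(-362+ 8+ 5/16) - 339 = -11083/16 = -692.69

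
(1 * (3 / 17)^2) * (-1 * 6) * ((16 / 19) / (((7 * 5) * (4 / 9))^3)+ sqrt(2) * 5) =-270 * sqrt(2) / 289 - 19683 / 470853250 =-1.32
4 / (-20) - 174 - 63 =-1186 / 5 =-237.20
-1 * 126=-126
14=14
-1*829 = -829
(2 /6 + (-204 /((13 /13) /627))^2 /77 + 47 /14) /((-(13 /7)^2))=-62467198493 /1014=-61604732.24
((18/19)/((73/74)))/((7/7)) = 1332/1387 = 0.96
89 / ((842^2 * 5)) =89 / 3544820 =0.00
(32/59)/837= 32/49383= 0.00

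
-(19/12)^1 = -19/12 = -1.58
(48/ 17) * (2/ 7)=96/ 119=0.81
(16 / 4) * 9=36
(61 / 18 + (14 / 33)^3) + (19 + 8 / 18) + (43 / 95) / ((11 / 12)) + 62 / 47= 7933918543 / 320917410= 24.72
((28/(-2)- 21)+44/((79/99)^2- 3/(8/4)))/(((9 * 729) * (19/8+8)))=-11637784/9214550523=-0.00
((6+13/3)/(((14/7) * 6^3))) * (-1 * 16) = -0.38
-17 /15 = -1.13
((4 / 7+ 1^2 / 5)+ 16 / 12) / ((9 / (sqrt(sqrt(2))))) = 221*2^(1 / 4) / 945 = 0.28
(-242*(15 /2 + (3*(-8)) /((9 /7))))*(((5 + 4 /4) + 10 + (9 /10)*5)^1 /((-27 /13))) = -4321031 /162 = -26673.03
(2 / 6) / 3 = 1 / 9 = 0.11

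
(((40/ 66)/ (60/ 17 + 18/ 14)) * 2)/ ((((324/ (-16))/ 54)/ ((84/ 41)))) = -1066240/ 775269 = -1.38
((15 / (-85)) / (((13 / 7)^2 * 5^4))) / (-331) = 147 / 594351875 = 0.00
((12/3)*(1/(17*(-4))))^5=-1/1419857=-0.00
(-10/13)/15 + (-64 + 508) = 17314/39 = 443.95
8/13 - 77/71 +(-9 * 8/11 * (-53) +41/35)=123525448/355355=347.61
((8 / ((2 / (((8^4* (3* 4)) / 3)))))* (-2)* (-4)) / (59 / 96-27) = -50331648 / 2533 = -19870.37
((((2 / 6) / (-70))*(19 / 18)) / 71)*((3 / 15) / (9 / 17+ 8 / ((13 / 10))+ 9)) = -4199 / 4651025400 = -0.00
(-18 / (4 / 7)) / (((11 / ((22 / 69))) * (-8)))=21 / 184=0.11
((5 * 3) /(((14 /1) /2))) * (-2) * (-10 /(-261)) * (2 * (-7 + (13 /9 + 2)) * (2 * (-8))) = -102400 /5481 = -18.68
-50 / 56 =-25 / 28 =-0.89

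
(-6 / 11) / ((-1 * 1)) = 6 / 11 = 0.55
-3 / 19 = -0.16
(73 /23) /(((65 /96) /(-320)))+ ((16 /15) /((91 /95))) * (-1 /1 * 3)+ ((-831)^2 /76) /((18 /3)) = 3501839 /318136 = 11.01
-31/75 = -0.41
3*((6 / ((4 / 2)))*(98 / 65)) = 882 / 65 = 13.57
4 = 4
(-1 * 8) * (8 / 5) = -64 / 5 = -12.80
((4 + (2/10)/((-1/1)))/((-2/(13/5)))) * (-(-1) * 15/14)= -741/140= -5.29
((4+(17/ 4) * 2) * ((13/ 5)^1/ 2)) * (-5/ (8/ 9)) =-2925/ 32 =-91.41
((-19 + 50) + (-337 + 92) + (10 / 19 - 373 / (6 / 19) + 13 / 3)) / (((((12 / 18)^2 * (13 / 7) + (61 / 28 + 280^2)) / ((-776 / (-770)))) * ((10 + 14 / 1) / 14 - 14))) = 258283452 / 177561164759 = 0.00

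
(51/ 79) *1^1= 51/ 79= 0.65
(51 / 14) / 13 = 51 / 182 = 0.28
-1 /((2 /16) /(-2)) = 16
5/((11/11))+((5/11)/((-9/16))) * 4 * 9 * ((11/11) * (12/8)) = -425/11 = -38.64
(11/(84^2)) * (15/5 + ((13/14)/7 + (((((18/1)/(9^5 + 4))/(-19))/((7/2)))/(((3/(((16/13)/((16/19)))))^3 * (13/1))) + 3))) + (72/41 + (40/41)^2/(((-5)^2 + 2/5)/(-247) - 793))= 242017896439952475011317/137162742368812817241312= 1.76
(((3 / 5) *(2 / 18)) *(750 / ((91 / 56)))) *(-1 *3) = -1200 / 13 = -92.31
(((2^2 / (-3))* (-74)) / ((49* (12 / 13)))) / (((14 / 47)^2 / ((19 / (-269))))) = -20188051 / 11625642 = -1.74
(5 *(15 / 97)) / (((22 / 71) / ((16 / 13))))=42600 / 13871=3.07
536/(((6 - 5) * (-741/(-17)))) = 9112/741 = 12.30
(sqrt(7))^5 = 49 * sqrt(7) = 129.64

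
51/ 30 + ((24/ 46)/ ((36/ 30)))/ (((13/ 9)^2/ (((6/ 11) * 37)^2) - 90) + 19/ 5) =670700526289/ 395703840170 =1.69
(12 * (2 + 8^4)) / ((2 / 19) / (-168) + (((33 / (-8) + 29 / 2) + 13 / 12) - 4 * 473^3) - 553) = -52323264 / 450386741353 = -0.00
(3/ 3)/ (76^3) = 1/ 438976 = 0.00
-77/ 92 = -0.84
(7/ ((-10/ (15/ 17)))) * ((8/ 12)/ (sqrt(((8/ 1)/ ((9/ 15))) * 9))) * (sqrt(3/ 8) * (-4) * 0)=0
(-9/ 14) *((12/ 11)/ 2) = -27/ 77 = -0.35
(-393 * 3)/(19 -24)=1179/5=235.80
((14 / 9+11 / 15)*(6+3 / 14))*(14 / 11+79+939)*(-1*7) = -16745122 / 165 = -101485.59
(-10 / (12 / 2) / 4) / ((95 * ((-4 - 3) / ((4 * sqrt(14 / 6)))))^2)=-4 / 113715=-0.00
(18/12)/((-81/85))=-85/54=-1.57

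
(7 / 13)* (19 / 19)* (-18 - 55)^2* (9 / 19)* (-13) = -335727 / 19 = -17669.84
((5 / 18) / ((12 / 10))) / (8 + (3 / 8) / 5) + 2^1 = 17692 / 8721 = 2.03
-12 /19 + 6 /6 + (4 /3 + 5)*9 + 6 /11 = 12104 /209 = 57.91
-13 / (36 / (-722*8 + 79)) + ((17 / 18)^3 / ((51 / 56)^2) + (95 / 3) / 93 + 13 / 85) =142369247407 / 69152940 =2058.76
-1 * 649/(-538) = 649/538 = 1.21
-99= -99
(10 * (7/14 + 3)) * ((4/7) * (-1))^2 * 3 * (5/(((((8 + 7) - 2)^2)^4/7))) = 1200/815730721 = 0.00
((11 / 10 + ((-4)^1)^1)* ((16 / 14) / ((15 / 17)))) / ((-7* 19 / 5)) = 1972 / 13965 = 0.14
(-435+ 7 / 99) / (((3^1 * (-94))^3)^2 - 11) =-43058 / 49788591968591487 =-0.00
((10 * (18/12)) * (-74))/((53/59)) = -65490/53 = -1235.66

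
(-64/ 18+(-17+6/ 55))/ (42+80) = -10121/ 60390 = -0.17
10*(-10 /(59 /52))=-5200 /59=-88.14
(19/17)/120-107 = -218261/2040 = -106.99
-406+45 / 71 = -28781 / 71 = -405.37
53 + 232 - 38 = 247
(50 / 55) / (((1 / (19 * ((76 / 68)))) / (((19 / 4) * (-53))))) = -1817635 / 374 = -4859.99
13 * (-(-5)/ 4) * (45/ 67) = 2925/ 268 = 10.91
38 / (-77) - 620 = -47778 / 77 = -620.49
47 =47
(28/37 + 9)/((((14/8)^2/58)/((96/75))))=10720256/45325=236.52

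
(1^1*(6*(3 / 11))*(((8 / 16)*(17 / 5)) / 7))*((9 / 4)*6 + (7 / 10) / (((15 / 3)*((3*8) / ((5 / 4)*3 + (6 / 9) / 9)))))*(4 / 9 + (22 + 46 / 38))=24102008723 / 189604800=127.12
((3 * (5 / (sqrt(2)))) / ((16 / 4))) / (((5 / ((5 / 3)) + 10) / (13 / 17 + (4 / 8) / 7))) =2985 * sqrt(2) / 24752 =0.17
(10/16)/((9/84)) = 35/6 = 5.83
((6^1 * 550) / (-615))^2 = 48400 / 1681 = 28.79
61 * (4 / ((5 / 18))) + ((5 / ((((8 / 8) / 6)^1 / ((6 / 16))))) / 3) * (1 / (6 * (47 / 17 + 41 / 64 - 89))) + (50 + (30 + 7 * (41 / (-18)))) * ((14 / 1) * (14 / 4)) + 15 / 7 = 4019.26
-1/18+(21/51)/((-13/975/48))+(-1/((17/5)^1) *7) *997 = -63631/18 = -3535.06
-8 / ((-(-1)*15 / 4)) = -32 / 15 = -2.13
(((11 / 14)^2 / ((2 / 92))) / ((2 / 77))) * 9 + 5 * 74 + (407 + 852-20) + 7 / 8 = 641187 / 56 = 11449.77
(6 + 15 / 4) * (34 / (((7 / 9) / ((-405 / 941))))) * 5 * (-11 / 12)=44304975 / 52696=840.77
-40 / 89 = -0.45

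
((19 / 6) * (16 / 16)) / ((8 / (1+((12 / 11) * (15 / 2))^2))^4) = 86786503926910339 / 5268083859456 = 16474.02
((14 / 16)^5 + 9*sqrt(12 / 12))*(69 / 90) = 7169537 / 983040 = 7.29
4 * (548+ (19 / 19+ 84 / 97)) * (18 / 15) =1280088 / 485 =2639.36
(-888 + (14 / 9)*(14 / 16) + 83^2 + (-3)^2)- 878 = 184801 / 36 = 5133.36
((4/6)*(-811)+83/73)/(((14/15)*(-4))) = 590785/4088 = 144.52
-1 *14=-14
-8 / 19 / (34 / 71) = -0.88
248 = 248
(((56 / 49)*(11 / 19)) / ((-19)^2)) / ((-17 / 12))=-0.00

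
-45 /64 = -0.70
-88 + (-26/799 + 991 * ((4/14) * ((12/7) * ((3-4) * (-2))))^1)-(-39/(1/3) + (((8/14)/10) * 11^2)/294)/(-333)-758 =124.39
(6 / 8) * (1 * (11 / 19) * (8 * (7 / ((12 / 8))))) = 308 / 19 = 16.21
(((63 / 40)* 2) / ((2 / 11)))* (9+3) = 2079 / 10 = 207.90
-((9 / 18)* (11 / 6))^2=-121 / 144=-0.84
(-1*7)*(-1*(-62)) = -434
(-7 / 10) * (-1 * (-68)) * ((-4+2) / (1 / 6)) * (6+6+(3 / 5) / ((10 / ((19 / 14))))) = 862614 / 125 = 6900.91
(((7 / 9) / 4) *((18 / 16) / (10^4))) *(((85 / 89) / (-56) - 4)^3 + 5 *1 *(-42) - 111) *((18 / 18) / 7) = -9553251558889 / 7923445497856000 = -0.00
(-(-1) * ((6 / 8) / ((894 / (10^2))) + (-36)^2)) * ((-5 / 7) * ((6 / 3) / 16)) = -1931165 / 16688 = -115.72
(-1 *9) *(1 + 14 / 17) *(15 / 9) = -465 / 17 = -27.35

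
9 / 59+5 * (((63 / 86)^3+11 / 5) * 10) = 2435683297 / 18763652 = 129.81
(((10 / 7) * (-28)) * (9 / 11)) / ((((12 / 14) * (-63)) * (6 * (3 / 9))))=10 / 33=0.30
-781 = -781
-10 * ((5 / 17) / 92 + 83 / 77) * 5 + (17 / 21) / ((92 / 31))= -19431001 / 361284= -53.78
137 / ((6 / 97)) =13289 / 6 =2214.83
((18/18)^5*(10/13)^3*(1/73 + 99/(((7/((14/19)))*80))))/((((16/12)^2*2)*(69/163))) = 0.04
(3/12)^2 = 1/16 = 0.06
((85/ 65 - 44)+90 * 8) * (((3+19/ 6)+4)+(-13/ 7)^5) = -3529428485/ 436982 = -8076.83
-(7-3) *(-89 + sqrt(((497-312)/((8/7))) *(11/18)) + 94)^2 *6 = -(60 + sqrt(14245))^2/6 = -5361.22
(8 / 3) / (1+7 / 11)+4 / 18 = 50 / 27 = 1.85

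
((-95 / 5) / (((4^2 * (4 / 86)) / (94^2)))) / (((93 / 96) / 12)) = -86628144 / 31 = -2794456.26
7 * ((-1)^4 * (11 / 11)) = 7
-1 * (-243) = 243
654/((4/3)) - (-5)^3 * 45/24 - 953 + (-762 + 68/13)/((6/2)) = -149879/312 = -480.38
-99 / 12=-33 / 4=-8.25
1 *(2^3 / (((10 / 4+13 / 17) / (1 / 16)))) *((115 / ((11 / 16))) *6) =62560 / 407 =153.71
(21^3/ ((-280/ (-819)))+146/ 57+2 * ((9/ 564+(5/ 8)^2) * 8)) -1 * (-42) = 2908267933/ 107160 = 27139.49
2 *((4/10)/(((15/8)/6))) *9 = 576/25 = 23.04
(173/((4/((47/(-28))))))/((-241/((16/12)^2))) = 8131/15183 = 0.54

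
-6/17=-0.35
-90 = -90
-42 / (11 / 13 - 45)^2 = -507 / 23534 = -0.02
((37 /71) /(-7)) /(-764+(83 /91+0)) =481 /4930311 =0.00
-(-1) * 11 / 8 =11 / 8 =1.38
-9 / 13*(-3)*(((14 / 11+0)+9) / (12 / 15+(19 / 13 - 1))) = 15255 / 902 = 16.91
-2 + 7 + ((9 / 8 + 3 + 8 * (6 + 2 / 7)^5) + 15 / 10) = 10556066931 / 134456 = 78509.45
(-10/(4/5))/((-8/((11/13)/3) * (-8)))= -275/4992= -0.06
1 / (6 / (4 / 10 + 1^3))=7 / 30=0.23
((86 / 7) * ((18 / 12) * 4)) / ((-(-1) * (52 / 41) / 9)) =523.09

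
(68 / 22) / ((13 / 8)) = 272 / 143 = 1.90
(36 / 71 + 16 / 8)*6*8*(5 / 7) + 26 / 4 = 91901 / 994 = 92.46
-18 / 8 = -9 / 4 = -2.25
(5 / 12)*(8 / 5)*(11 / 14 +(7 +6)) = 193 / 21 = 9.19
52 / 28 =13 / 7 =1.86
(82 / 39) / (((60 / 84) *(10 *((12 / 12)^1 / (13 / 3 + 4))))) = 287 / 117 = 2.45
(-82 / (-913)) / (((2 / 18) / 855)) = 630990 / 913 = 691.12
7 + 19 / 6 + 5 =91 / 6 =15.17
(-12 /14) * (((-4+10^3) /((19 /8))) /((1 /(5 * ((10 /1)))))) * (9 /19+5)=-98378.16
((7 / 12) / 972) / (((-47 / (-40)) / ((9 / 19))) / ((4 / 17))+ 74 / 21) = 490 / 11484747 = 0.00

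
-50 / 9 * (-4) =22.22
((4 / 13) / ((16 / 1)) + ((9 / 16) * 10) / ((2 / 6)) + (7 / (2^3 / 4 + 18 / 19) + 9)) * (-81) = -59535 / 26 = -2289.81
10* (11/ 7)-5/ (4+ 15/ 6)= 1360/ 91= 14.95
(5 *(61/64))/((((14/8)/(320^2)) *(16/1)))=122000/7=17428.57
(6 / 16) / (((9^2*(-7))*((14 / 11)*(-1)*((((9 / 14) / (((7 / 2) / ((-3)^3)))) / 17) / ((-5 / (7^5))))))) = 935 / 1764331632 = 0.00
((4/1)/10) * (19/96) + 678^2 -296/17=459666.67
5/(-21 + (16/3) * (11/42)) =-63/247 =-0.26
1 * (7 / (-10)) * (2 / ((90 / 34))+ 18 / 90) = -301 / 450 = -0.67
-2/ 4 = -1/ 2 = -0.50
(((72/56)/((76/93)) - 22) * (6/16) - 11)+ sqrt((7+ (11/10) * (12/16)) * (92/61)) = -79417/4256+ sqrt(4391390)/610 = -15.22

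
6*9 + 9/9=55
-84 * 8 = -672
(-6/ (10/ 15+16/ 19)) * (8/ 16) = -171/ 86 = -1.99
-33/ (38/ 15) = -495/ 38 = -13.03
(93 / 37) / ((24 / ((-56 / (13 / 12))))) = -2604 / 481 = -5.41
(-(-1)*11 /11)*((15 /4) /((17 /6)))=45 /34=1.32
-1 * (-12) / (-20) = -3 / 5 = -0.60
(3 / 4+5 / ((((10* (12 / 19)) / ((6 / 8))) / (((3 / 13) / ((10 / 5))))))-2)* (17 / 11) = -16711 / 9152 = -1.83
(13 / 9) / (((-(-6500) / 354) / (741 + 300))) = 20473 / 250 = 81.89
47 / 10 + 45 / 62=841 / 155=5.43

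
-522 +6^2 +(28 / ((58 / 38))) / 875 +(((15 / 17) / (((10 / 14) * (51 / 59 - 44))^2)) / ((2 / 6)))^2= -4271737162263720438661 / 8789961968527203125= -485.98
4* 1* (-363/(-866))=1.68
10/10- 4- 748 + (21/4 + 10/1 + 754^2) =2271121/4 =567780.25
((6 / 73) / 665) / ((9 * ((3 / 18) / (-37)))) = -0.00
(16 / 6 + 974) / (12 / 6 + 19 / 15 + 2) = 14650 / 79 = 185.44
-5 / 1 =-5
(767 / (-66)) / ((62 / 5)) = -3835 / 4092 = -0.94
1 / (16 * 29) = 0.00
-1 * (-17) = 17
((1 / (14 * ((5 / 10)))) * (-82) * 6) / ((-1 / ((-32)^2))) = 503808 / 7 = 71972.57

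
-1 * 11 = -11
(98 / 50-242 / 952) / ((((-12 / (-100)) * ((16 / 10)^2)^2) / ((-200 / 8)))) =-317171875 / 5849088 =-54.23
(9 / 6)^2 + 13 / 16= 3.06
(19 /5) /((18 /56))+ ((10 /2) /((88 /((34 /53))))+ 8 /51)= 21435473 /1783980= 12.02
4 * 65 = 260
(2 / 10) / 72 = 1 / 360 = 0.00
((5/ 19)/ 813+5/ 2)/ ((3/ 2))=77245/ 46341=1.67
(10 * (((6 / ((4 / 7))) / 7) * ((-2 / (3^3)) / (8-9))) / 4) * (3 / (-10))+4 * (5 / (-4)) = -61 / 12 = -5.08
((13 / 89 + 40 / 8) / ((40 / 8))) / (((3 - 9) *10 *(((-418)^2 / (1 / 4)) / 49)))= -11221 / 9330261600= -0.00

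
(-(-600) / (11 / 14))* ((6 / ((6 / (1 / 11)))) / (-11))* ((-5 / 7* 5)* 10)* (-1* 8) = -2400000 / 1331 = -1803.16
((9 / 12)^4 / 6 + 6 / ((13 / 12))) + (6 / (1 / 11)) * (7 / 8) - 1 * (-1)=428255 / 6656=64.34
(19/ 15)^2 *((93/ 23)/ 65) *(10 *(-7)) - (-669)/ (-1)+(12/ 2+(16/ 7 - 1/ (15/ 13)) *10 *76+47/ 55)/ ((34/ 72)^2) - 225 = 1979178260768/ 499023525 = 3966.10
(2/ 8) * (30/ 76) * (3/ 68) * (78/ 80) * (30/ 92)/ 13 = 405/ 3803648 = 0.00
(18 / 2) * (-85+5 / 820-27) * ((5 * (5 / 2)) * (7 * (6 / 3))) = -176390.40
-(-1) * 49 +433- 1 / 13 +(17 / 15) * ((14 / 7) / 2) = 94196 / 195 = 483.06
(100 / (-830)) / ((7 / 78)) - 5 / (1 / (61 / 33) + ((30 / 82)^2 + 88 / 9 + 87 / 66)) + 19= 2392754051489 / 138849576761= 17.23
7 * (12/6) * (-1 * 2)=-28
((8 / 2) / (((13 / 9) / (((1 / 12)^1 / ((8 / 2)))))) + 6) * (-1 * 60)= -4725 / 13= -363.46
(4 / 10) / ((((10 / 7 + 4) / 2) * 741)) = 14 / 70395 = 0.00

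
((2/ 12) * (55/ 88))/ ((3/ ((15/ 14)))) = 25/ 672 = 0.04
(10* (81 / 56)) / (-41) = -405 / 1148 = -0.35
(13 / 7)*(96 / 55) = 3.24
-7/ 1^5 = -7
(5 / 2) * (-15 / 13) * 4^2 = -600 / 13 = -46.15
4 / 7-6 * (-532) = 22348 / 7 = 3192.57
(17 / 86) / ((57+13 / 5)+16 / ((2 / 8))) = 85 / 53148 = 0.00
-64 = -64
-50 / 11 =-4.55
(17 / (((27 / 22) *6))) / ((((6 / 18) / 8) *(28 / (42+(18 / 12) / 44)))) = 2329 / 28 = 83.18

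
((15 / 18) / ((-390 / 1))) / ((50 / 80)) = -0.00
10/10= 1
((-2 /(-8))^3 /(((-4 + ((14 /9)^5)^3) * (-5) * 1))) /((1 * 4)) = -205891132094649 /198072999717675043840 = -0.00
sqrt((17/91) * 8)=2 * sqrt(3094)/91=1.22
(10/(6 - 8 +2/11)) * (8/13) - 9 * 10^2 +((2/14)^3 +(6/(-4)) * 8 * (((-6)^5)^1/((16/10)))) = 256020701/4459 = 57416.62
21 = 21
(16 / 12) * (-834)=-1112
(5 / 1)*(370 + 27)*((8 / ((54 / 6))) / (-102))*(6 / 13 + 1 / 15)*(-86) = 785.79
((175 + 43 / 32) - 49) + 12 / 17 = 69659 / 544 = 128.05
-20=-20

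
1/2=0.50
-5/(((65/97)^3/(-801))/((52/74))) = 1462102146/156325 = 9352.96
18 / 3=6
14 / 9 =1.56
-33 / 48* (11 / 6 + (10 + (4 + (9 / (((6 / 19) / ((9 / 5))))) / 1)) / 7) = -3223 / 420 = -7.67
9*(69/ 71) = 621/ 71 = 8.75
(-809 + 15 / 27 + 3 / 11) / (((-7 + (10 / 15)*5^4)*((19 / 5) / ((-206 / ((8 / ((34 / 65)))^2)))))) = 125348837 / 274165320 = 0.46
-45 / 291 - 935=-90710 / 97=-935.15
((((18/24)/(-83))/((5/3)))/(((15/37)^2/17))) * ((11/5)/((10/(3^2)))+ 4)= -6958627/2075000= -3.35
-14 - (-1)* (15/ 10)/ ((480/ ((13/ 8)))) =-35827/ 2560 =-13.99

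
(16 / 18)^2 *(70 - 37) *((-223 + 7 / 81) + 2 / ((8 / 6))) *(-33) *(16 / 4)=555539072 / 729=762056.34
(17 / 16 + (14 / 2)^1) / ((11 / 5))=645 / 176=3.66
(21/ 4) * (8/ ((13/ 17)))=714/ 13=54.92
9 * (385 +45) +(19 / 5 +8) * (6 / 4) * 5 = 7917 / 2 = 3958.50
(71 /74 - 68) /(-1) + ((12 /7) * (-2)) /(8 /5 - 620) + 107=69690489 /400414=174.05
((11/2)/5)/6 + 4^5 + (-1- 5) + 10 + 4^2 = 62651/60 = 1044.18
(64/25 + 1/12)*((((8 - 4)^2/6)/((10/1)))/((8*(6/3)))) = 793/18000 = 0.04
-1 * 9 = -9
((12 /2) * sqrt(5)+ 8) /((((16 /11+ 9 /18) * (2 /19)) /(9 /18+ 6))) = 10868 /43+ 8151 * sqrt(5) /43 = 676.61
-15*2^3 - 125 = -245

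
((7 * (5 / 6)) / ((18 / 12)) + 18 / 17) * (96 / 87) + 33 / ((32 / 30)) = 2583899 / 70992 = 36.40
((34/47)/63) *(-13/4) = -221/5922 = -0.04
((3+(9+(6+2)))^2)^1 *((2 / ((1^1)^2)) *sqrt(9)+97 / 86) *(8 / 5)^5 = 160694272 / 5375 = 29896.61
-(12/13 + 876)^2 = -129960000/169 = -768994.08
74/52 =37/26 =1.42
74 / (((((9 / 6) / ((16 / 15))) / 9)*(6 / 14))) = 16576 / 15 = 1105.07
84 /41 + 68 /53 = 7240 /2173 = 3.33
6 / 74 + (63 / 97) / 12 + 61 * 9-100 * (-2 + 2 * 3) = 2140985 / 14356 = 149.14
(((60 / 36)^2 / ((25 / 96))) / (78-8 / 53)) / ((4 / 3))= 212 / 2063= 0.10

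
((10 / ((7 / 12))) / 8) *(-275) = -4125 / 7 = -589.29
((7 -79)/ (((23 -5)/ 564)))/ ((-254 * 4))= 282/ 127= 2.22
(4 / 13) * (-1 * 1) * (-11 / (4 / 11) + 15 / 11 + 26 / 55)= 6251 / 715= 8.74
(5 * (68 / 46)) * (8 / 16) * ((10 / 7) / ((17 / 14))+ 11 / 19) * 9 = 25515 / 437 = 58.39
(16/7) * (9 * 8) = 1152/7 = 164.57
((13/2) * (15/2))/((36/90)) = 975/8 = 121.88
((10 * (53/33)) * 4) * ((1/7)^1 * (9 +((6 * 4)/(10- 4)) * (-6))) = -10600/77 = -137.66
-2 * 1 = -2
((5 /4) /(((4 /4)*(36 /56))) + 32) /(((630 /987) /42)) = 201019 /90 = 2233.54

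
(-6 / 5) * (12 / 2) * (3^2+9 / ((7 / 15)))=-203.66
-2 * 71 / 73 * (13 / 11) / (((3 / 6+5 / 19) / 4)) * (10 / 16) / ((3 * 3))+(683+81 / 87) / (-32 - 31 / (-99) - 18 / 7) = -103498299544 / 4975710003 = -20.80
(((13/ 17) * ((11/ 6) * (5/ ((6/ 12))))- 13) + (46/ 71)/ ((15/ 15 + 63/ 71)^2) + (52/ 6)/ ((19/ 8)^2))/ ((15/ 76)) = 905139686/ 65247615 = 13.87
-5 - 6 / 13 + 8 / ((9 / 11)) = 505 / 117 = 4.32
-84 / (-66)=14 / 11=1.27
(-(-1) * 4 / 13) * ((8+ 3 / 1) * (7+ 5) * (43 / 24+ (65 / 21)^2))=882662 / 1911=461.88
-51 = -51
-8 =-8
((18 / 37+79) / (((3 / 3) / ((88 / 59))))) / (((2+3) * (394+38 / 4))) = 517616 / 8808405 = 0.06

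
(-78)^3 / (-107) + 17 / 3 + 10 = 1428685 / 321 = 4450.73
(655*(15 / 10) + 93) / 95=2151 / 190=11.32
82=82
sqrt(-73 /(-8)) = sqrt(146) /4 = 3.02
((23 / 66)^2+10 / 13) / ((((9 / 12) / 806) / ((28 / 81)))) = 87558632 / 264627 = 330.88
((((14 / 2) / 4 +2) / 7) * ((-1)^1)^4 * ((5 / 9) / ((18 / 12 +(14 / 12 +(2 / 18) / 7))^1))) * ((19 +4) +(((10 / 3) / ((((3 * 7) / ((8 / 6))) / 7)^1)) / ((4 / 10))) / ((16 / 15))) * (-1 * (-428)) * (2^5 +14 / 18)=752036125 / 18252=41202.94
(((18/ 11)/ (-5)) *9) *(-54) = 8748/ 55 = 159.05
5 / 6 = 0.83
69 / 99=23 / 33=0.70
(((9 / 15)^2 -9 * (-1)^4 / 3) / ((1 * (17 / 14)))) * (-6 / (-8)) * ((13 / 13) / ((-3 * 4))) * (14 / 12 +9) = 1.38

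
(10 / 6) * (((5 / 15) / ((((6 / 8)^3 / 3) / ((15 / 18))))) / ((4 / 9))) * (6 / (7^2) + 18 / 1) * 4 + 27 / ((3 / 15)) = 296335 / 441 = 671.96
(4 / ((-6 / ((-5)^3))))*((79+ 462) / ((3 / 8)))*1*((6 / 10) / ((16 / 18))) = 81150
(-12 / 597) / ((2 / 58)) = -116 / 199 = -0.58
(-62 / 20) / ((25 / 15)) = -93 / 50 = -1.86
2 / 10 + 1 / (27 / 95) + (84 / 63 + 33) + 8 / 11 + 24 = 93227 / 1485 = 62.78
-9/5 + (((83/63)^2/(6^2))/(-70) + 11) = 92010407/10001880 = 9.20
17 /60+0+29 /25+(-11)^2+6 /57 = 698527 /5700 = 122.55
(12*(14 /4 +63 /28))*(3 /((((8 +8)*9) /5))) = 115 /16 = 7.19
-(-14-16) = 30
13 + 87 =100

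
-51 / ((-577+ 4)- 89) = 51 / 662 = 0.08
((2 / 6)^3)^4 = 1 / 531441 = 0.00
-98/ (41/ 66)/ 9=-2156/ 123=-17.53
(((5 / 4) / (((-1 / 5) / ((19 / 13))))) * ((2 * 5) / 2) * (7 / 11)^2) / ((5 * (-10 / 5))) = 23275 / 12584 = 1.85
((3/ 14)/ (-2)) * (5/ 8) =-15/ 224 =-0.07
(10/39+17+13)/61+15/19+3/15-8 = -1472314/226005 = -6.51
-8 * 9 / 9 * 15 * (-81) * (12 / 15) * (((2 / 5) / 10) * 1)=7776 / 25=311.04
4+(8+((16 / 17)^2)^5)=25291438433164 / 2015993900449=12.55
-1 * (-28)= 28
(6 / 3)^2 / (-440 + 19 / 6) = -24 / 2621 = -0.01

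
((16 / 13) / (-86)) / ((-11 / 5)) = 40 / 6149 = 0.01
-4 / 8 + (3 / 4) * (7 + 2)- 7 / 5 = 97 / 20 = 4.85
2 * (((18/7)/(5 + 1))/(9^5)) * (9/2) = 1/15309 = 0.00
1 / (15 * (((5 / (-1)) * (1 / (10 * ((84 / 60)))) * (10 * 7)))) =-0.00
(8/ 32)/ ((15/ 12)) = 0.20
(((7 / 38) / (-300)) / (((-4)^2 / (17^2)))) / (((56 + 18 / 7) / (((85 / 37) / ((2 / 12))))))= -240737 / 92233600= -0.00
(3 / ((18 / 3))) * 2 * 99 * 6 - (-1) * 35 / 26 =15479 / 26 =595.35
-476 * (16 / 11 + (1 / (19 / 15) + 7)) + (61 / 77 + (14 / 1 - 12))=-584849 / 133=-4397.36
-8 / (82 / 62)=-248 / 41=-6.05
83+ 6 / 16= 667 / 8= 83.38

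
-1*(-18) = 18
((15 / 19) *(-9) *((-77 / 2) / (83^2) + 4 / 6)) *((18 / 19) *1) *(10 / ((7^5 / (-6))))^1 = 663997500 / 41797815703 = 0.02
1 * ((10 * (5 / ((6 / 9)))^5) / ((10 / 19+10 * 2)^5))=12380495 / 190102016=0.07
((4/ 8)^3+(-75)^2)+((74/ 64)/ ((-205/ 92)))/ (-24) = 221405771/ 39360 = 5625.15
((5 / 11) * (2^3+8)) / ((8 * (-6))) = -5 / 33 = -0.15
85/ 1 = 85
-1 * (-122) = 122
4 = 4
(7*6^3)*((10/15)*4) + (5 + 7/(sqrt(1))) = 4044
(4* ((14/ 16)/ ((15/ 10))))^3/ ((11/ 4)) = 4.62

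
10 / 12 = 5 / 6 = 0.83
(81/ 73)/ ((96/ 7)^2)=0.01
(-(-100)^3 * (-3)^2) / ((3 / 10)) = 30000000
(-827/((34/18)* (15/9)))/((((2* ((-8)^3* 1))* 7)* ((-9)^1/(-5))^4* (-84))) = -103375/2487324672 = -0.00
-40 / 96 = -5 / 12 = -0.42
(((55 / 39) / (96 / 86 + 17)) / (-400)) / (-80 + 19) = 473 / 148259280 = 0.00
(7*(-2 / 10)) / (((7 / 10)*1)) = -2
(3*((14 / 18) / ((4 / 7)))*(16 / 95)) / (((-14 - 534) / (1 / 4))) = -49 / 156180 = -0.00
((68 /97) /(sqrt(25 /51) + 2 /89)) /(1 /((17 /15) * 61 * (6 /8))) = -160036062 /95943185 + 139639309 * sqrt(51) /19188637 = 50.30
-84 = -84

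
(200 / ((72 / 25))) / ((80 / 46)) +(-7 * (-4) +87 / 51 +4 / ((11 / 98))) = 1417393 / 13464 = 105.27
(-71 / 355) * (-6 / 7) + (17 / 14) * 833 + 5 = 71167 / 70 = 1016.67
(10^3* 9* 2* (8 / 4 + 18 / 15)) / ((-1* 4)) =-14400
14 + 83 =97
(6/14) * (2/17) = 6/119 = 0.05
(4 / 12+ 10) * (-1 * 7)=-217 / 3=-72.33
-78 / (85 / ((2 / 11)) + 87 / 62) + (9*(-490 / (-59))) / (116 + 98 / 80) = 105289349 / 223411052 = 0.47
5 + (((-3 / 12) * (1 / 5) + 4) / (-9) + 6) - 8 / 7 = 11867 / 1260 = 9.42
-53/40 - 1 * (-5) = 147/40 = 3.68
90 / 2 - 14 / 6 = 128 / 3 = 42.67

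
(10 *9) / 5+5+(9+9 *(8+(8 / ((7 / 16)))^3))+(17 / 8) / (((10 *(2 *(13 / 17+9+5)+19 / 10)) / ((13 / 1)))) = 62176310647 / 1127784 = 55131.40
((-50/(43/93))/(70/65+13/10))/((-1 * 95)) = 40300/84151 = 0.48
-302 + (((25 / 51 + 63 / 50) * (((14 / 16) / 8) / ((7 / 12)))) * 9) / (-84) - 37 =-129104589 / 380800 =-339.04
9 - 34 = -25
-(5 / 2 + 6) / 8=-17 / 16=-1.06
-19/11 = -1.73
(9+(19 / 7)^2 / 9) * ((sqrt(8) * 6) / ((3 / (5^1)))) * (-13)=-1125800 * sqrt(2) / 441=-3610.25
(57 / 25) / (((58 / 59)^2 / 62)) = 6150927 / 42050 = 146.28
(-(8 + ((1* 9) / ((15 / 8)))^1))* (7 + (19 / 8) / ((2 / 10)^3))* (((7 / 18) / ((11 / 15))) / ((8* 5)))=-1547 / 30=-51.57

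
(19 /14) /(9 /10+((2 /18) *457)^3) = 69255 /6681125437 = 0.00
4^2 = 16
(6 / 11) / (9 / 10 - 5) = -60 / 451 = -0.13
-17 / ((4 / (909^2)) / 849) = -11925713673 / 4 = -2981428418.25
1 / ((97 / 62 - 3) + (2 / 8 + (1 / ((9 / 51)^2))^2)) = 10044 / 10344697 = 0.00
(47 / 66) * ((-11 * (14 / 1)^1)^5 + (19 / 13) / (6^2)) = -1905229578155011 / 30888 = -61681869274.64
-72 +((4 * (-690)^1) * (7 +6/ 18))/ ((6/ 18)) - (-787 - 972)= -59033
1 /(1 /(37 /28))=37 /28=1.32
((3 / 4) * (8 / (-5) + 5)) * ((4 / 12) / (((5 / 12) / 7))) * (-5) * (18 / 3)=-2142 / 5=-428.40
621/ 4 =155.25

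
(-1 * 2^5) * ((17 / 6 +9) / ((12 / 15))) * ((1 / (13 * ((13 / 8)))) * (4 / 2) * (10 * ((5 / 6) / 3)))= -568000 / 4563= -124.48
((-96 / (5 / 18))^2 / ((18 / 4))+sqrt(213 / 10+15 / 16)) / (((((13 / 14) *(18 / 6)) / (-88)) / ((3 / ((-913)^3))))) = 0.00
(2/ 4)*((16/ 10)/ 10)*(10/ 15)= 4/ 75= 0.05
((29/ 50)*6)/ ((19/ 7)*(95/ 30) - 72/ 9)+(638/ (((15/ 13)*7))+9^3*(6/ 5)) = 12595234/ 13125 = 959.64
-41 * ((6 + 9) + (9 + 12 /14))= -7134 /7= -1019.14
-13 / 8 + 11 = 9.38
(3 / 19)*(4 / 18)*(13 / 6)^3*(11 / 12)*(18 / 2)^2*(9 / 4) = 72501 / 1216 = 59.62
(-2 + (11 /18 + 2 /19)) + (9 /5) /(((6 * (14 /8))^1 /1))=-13313 /11970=-1.11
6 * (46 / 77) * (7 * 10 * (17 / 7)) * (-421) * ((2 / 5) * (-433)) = 3421275024 / 77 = 44432143.17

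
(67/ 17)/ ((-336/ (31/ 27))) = -0.01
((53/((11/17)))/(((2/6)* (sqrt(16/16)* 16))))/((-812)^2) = 2703/116044544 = 0.00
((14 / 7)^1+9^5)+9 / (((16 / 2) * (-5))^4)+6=151185920009 / 2560000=59057.00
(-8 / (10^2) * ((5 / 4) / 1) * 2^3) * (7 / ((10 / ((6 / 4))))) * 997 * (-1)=20937 / 25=837.48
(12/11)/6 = 2/11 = 0.18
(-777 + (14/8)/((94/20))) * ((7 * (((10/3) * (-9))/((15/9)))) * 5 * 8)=3914203.40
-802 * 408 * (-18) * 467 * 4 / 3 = 3667436928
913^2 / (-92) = -833569 / 92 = -9060.53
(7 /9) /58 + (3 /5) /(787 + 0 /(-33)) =29111 /2054070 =0.01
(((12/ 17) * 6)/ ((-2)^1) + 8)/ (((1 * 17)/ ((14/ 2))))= 700/ 289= 2.42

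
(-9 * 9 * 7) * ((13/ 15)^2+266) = -151247.88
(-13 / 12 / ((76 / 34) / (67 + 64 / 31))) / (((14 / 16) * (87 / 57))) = -473161 / 18879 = -25.06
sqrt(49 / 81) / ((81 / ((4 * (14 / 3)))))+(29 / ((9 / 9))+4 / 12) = 64544 / 2187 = 29.51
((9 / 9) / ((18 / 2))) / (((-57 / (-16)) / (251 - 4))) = 208 / 27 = 7.70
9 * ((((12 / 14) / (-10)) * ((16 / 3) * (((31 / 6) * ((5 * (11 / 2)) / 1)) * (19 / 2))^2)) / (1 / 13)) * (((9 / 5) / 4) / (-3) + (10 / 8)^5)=-8107564932181 / 28672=-282769424.25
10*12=120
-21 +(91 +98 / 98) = 71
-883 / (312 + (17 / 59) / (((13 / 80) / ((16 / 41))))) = -27767701 / 9833224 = -2.82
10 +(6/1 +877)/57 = 1453/57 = 25.49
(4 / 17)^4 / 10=128 / 417605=0.00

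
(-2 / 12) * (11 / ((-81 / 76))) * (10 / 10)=418 / 243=1.72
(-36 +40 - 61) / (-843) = 0.07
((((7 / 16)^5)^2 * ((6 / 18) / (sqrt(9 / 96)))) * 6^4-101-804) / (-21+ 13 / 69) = 62445 / 1436-175417129629 * sqrt(6) / 24670292148224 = 43.47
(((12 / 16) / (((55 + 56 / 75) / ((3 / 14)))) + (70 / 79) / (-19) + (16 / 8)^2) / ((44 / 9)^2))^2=12683370740306456350161 / 462922702196248825839616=0.03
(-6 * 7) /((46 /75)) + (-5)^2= -1000 /23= -43.48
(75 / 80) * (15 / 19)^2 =3375 / 5776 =0.58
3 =3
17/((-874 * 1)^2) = 17/763876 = 0.00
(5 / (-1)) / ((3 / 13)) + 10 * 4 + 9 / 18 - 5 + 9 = 137 / 6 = 22.83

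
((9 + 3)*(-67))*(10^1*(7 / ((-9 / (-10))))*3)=-187600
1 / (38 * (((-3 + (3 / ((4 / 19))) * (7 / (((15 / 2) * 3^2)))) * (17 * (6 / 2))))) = -15 / 44251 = -0.00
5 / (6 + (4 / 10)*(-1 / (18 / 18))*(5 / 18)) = 45 / 53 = 0.85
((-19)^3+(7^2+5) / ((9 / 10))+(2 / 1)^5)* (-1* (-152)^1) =-1028584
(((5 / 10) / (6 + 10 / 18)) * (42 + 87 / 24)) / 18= 365 / 1888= 0.19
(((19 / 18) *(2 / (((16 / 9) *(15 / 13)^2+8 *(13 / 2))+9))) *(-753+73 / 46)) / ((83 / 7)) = -776917505 / 367982658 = -2.11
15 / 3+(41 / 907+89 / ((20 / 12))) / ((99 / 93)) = 751079 / 13605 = 55.21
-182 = -182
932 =932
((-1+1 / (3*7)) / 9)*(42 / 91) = -40 / 819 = -0.05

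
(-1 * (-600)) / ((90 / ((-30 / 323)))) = -200 / 323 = -0.62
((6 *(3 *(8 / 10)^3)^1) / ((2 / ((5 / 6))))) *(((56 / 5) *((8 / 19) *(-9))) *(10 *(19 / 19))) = -774144 / 475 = -1629.78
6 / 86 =0.07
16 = 16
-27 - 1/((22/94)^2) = -5476/121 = -45.26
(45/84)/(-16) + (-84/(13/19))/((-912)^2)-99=-8218999/82992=-99.03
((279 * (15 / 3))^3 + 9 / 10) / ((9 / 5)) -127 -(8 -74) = 3016338629 / 2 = 1508169314.50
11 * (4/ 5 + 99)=5489/ 5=1097.80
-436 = -436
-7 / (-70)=1 / 10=0.10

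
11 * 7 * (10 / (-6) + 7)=1232 / 3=410.67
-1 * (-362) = 362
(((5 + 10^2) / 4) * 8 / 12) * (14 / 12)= 245 / 12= 20.42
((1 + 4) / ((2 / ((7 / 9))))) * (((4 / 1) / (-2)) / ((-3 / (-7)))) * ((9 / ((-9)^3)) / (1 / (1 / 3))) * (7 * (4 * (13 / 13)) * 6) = 13720 / 2187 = 6.27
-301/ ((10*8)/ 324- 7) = 24381/ 547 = 44.57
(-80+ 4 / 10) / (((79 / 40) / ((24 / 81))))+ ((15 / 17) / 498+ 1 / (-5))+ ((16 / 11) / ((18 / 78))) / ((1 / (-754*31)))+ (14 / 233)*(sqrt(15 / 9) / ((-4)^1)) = -48778537455451 / 331062930 - 7*sqrt(15) / 1398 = -147339.19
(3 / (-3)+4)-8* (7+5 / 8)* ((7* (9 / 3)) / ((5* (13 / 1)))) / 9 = 158 / 195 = 0.81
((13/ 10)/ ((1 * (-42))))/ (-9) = 13/ 3780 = 0.00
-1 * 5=-5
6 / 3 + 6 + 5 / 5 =9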